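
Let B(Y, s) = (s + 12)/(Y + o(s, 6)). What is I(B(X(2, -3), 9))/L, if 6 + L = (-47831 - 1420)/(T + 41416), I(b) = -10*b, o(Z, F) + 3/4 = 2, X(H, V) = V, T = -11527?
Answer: -239112/15239 ≈ -15.691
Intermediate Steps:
o(Z, F) = 5/4 (o(Z, F) = -¾ + 2 = 5/4)
B(Y, s) = (12 + s)/(5/4 + Y) (B(Y, s) = (s + 12)/(Y + 5/4) = (12 + s)/(5/4 + Y))
L = -76195/9963 (L = -6 + (-47831 - 1420)/(-11527 + 41416) = -6 - 49251/29889 = -6 - 49251*1/29889 = -6 - 16417/9963 = -76195/9963 ≈ -7.6478)
I(B(X(2, -3), 9))/L = (-40*(12 + 9)/(5 + 4*(-3)))/(-76195/9963) = -40*21/(5 - 12)*(-9963/76195) = -40*21/(-7)*(-9963/76195) = -40*(-1)*21/7*(-9963/76195) = -10*(-12)*(-9963/76195) = 120*(-9963/76195) = -239112/15239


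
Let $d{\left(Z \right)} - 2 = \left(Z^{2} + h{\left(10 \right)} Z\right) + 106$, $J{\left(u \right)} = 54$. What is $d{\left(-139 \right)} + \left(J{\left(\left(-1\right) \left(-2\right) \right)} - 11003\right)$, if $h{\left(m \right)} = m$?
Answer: $7090$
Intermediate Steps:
$d{\left(Z \right)} = 108 + Z^{2} + 10 Z$ ($d{\left(Z \right)} = 2 + \left(\left(Z^{2} + 10 Z\right) + 106\right) = 2 + \left(106 + Z^{2} + 10 Z\right) = 108 + Z^{2} + 10 Z$)
$d{\left(-139 \right)} + \left(J{\left(\left(-1\right) \left(-2\right) \right)} - 11003\right) = \left(108 + \left(-139\right)^{2} + 10 \left(-139\right)\right) + \left(54 - 11003\right) = \left(108 + 19321 - 1390\right) - 10949 = 18039 - 10949 = 7090$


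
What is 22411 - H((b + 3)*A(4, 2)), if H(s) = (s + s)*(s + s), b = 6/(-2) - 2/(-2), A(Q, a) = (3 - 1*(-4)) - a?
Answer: 22311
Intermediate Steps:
A(Q, a) = 7 - a (A(Q, a) = (3 + 4) - a = 7 - a)
b = -2 (b = 6*(-1/2) - 2*(-1/2) = -3 + 1 = -2)
H(s) = 4*s**2 (H(s) = (2*s)*(2*s) = 4*s**2)
22411 - H((b + 3)*A(4, 2)) = 22411 - 4*((-2 + 3)*(7 - 1*2))**2 = 22411 - 4*(1*(7 - 2))**2 = 22411 - 4*(1*5)**2 = 22411 - 4*5**2 = 22411 - 4*25 = 22411 - 1*100 = 22411 - 100 = 22311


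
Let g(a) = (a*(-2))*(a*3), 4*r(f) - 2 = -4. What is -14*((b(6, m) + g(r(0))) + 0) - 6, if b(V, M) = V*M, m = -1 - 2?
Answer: 267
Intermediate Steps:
m = -3
b(V, M) = M*V
r(f) = -½ (r(f) = ½ + (¼)*(-4) = ½ - 1 = -½)
g(a) = -6*a² (g(a) = (-2*a)*(3*a) = -6*a²)
-14*((b(6, m) + g(r(0))) + 0) - 6 = -14*((-3*6 - 6*(-½)²) + 0) - 6 = -14*((-18 - 6*¼) + 0) - 6 = -14*((-18 - 3/2) + 0) - 6 = -14*(-39/2 + 0) - 6 = -14*(-39/2) - 6 = 273 - 6 = 267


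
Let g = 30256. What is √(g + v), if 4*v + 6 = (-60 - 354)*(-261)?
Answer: 2*√14317 ≈ 239.31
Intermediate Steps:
v = 27012 (v = -3/2 + ((-60 - 354)*(-261))/4 = -3/2 + (-414*(-261))/4 = -3/2 + (¼)*108054 = -3/2 + 54027/2 = 27012)
√(g + v) = √(30256 + 27012) = √57268 = 2*√14317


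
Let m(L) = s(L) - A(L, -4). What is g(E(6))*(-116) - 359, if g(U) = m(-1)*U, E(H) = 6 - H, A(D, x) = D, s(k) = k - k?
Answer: -359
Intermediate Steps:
s(k) = 0
m(L) = -L (m(L) = 0 - L = -L)
g(U) = U (g(U) = (-1*(-1))*U = 1*U = U)
g(E(6))*(-116) - 359 = (6 - 1*6)*(-116) - 359 = (6 - 6)*(-116) - 359 = 0*(-116) - 359 = 0 - 359 = -359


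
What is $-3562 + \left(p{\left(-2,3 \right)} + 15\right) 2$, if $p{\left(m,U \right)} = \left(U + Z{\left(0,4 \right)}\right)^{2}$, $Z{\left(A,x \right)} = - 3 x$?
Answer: $-3370$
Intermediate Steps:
$p{\left(m,U \right)} = \left(-12 + U\right)^{2}$ ($p{\left(m,U \right)} = \left(U - 12\right)^{2} = \left(-12 + U\right)^{2}$)
$-3562 + \left(p{\left(-2,3 \right)} + 15\right) 2 = -3562 + \left(\left(-12 + 3\right)^{2} + 15\right) 2 = -3562 + \left(\left(-9\right)^{2} + 15\right) 2 = -3562 + \left(81 + 15\right) 2 = -3562 + 96 \cdot 2 = -3562 + 192 = -3370$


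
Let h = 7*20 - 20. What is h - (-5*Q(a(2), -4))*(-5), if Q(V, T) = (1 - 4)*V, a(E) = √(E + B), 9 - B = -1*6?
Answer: 120 + 75*√17 ≈ 429.23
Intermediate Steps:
h = 120 (h = 140 - 20 = 120)
B = 15 (B = 9 - (-1)*6 = 9 - 1*(-6) = 9 + 6 = 15)
a(E) = √(15 + E) (a(E) = √(E + 15) = √(15 + E))
Q(V, T) = -3*V
h - (-5*Q(a(2), -4))*(-5) = 120 - (-(-15)*√(15 + 2))*(-5) = 120 - (-(-15)*√17)*(-5) = 120 - 15*√17*(-5) = 120 - (-75)*√17 = 120 + 75*√17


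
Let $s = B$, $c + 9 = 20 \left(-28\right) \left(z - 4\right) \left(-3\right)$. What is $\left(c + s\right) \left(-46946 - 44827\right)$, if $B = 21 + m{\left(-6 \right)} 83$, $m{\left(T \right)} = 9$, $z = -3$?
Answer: $1009594773$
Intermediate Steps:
$c = -11769$ ($c = -9 + 20 \left(-28\right) \left(-3 - 4\right) \left(-3\right) = -9 - 560 \left(\left(-7\right) \left(-3\right)\right) = -9 - 11760 = -11769$)
$B = 768$ ($B = 21 + 9 \cdot 83 = 21 + 747 = 768$)
$s = 768$
$\left(c + s\right) \left(-46946 - 44827\right) = \left(-11769 + 768\right) \left(-46946 - 44827\right) = \left(-11001\right) \left(-91773\right) = 1009594773$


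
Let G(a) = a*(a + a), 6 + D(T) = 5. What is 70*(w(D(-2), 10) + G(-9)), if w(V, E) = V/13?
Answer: 147350/13 ≈ 11335.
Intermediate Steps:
D(T) = -1 (D(T) = -6 + 5 = -1)
G(a) = 2*a² (G(a) = a*(2*a) = 2*a²)
w(V, E) = V/13 (w(V, E) = V*(1/13) = V/13)
70*(w(D(-2), 10) + G(-9)) = 70*((1/13)*(-1) + 2*(-9)²) = 70*(-1/13 + 2*81) = 70*(-1/13 + 162) = 70*(2105/13) = 147350/13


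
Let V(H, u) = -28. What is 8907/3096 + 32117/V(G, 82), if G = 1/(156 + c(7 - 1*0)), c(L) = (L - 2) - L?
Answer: -8265403/7224 ≈ -1144.2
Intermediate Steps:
c(L) = -2 (c(L) = (-2 + L) - L = -2)
G = 1/154 (G = 1/(156 - 2) = 1/154 ≈ 0.0064935)
8907/3096 + 32117/V(G, 82) = 8907/3096 + 32117/(-28) = 8907*(1/3096) + 32117*(-1/28) = 2969/1032 - 32117/28 = -8265403/7224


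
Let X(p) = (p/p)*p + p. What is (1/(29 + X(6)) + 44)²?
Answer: 3258025/1681 ≈ 1938.1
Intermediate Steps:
X(p) = 2*p (X(p) = 1*p + p = p + p = 2*p)
(1/(29 + X(6)) + 44)² = (1/(29 + 2*6) + 44)² = (1/(29 + 12) + 44)² = (1/41 + 44)² = (1805/41)² = 3258025/1681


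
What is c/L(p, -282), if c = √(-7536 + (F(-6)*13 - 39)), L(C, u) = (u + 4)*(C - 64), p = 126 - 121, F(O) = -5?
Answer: I*√1910/8201 ≈ 0.0053291*I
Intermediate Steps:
p = 5
L(C, u) = (-64 + C)*(4 + u) (L(C, u) = (4 + u)*(-64 + C) = (-64 + C)*(4 + u))
c = 2*I*√1910 (c = √(-7536 + (-5*13 - 39)) = √(-7536 + (-65 - 39)) = √(-7536 - 104) = √(-7640) = 2*I*√1910 ≈ 87.407*I)
c/L(p, -282) = (2*I*√1910)/(-256 - 64*(-282) + 4*5 + 5*(-282)) = (2*I*√1910)/(-256 + 18048 + 20 - 1410) = (2*I*√1910)/16402 = (2*I*√1910)*(1/16402) = I*√1910/8201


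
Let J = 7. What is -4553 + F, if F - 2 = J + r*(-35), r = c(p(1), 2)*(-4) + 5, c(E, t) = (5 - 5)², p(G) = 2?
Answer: -4719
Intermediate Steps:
c(E, t) = 0 (c(E, t) = 0² = 0)
r = 5 (r = 0*(-4) + 5 = 0 + 5 = 5)
F = -166 (F = 2 + (7 + 5*(-35)) = 2 + (7 - 175) = 2 - 168 = -166)
-4553 + F = -4553 - 166 = -4719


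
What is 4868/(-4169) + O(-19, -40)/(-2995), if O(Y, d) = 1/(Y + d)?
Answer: -860195771/736683145 ≈ -1.1677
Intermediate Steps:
4868/(-4169) + O(-19, -40)/(-2995) = 4868/(-4169) + 1/(-19 - 40*(-2995)) = 4868*(-1/4169) - 1/2995/(-59) = -4868/4169 - 1/59*(-1/2995) = -4868/4169 + 1/176705 = -860195771/736683145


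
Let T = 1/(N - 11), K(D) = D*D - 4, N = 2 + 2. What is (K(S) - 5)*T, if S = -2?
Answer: 5/7 ≈ 0.71429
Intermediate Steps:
N = 4
K(D) = -4 + D² (K(D) = D² - 4 = -4 + D²)
T = -⅐ (T = 1/(4 - 11) = 1/(-7) = -⅐ ≈ -0.14286)
(K(S) - 5)*T = ((-4 + (-2)²) - 5)*(-⅐) = ((-4 + 4) - 5)*(-⅐) = (0 - 5)*(-⅐) = -5*(-⅐) = 5/7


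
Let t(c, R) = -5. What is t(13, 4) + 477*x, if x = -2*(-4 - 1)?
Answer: 4765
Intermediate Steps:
x = 10 (x = -2*(-5) = 10)
t(13, 4) + 477*x = -5 + 477*10 = -5 + 4770 = 4765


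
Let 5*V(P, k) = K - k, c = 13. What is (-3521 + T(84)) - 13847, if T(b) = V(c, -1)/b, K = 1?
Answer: -3647279/210 ≈ -17368.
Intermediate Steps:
V(P, k) = ⅕ - k/5 (V(P, k) = (1 - k)/5 = ⅕ - k/5)
T(b) = 2/(5*b) (T(b) = (⅕ - ⅕*(-1))/b = (⅕ + ⅕)/b = 2/(5*b))
(-3521 + T(84)) - 13847 = (-3521 + (⅖)/84) - 13847 = (-3521 + (⅖)*(1/84)) - 13847 = (-3521 + 1/210) - 13847 = -739409/210 - 13847 = -3647279/210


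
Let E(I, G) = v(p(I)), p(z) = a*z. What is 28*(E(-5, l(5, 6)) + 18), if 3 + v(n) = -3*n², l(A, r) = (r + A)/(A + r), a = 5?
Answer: -52080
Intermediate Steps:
p(z) = 5*z
l(A, r) = 1 (l(A, r) = (A + r)/(A + r) = 1)
v(n) = -3 - 3*n²
E(I, G) = -3 - 75*I² (E(I, G) = -3 - 3*25*I² = -3 - 75*I²)
28*(E(-5, l(5, 6)) + 18) = 28*((-3 - 75*(-5)²) + 18) = 28*((-3 - 75*25) + 18) = 28*((-3 - 1875) + 18) = 28*(-1878 + 18) = 28*(-1860) = -52080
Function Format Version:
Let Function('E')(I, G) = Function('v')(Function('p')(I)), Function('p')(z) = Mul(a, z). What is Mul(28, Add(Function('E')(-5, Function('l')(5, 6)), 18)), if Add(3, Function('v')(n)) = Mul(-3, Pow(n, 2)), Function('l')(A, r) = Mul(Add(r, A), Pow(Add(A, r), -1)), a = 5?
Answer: -52080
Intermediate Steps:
Function('p')(z) = Mul(5, z)
Function('l')(A, r) = 1 (Function('l')(A, r) = Mul(Add(A, r), Pow(Add(A, r), -1)) = 1)
Function('v')(n) = Add(-3, Mul(-3, Pow(n, 2)))
Function('E')(I, G) = Add(-3, Mul(-75, Pow(I, 2))) (Function('E')(I, G) = Add(-3, Mul(-3, Pow(Mul(5, I), 2))) = Add(-3, Mul(-3, Mul(25, Pow(I, 2)))) = Add(-3, Mul(-75, Pow(I, 2))))
Mul(28, Add(Function('E')(-5, Function('l')(5, 6)), 18)) = Mul(28, Add(Add(-3, Mul(-75, Pow(-5, 2))), 18)) = Mul(28, Add(Add(-3, Mul(-75, 25)), 18)) = Mul(28, Add(Add(-3, -1875), 18)) = Mul(28, Add(-1878, 18)) = Mul(28, -1860) = -52080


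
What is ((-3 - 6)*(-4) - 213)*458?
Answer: -81066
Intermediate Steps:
((-3 - 6)*(-4) - 213)*458 = (-9*(-4) - 213)*458 = (36 - 213)*458 = -177*458 = -81066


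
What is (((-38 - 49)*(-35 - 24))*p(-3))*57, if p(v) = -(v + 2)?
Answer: 292581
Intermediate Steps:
p(v) = -2 - v (p(v) = -(2 + v) = -2 - v)
(((-38 - 49)*(-35 - 24))*p(-3))*57 = (((-38 - 49)*(-35 - 24))*(-2 - 1*(-3)))*57 = ((-87*(-59))*(-2 + 3))*57 = (5133*1)*57 = 5133*57 = 292581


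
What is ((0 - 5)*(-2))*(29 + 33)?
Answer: 620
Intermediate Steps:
((0 - 5)*(-2))*(29 + 33) = -5*(-2)*62 = 10*62 = 620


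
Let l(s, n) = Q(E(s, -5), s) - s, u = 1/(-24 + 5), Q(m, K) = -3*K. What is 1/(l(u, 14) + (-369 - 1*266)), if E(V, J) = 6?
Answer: -19/12061 ≈ -0.0015753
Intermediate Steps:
u = -1/19 (u = 1/(-19) = -1/19 ≈ -0.052632)
l(s, n) = -4*s (l(s, n) = -3*s - s = -4*s)
1/(l(u, 14) + (-369 - 1*266)) = 1/(-4*(-1/19) + (-369 - 1*266)) = 1/(4/19 + (-369 - 266)) = 1/(4/19 - 635) = 1/(-12061/19) = -19/12061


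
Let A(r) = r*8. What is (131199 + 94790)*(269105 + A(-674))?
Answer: 59596237157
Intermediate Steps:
A(r) = 8*r
(131199 + 94790)*(269105 + A(-674)) = (131199 + 94790)*(269105 + 8*(-674)) = 225989*(269105 - 5392) = 225989*263713 = 59596237157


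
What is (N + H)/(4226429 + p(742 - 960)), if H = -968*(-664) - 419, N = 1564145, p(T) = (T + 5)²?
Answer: 1103239/2135899 ≈ 0.51652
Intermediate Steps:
p(T) = (5 + T)²
H = 642333 (H = 642752 - 419 = 642333)
(N + H)/(4226429 + p(742 - 960)) = (1564145 + 642333)/(4226429 + (5 + (742 - 960))²) = 2206478/(4226429 + (5 - 218)²) = 2206478/(4226429 + (-213)²) = 2206478/(4226429 + 45369) = 2206478/4271798 = 2206478*(1/4271798) = 1103239/2135899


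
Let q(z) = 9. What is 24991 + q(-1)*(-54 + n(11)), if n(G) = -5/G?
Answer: 269510/11 ≈ 24501.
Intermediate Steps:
24991 + q(-1)*(-54 + n(11)) = 24991 + 9*(-54 - 5/11) = 24991 + 9*(-599/11) = 24991 - 5391/11 = 269510/11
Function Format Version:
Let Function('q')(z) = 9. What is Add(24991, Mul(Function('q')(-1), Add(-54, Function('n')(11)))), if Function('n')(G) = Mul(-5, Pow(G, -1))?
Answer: Rational(269510, 11) ≈ 24501.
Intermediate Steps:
Add(24991, Mul(Function('q')(-1), Add(-54, Function('n')(11)))) = Add(24991, Mul(9, Add(-54, Mul(-5, Pow(11, -1))))) = Add(24991, Mul(9, Add(-54, Mul(-5, Rational(1, 11))))) = Add(24991, Mul(9, Add(-54, Rational(-5, 11)))) = Add(24991, Mul(9, Rational(-599, 11))) = Add(24991, Rational(-5391, 11)) = Rational(269510, 11)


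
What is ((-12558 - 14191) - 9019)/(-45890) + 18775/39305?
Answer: 226744599/180370645 ≈ 1.2571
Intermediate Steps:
((-12558 - 14191) - 9019)/(-45890) + 18775/39305 = (-26749 - 9019)*(-1/45890) + 18775*(1/39305) = -35768*(-1/45890) + 3755/7861 = 17884/22945 + 3755/7861 = 226744599/180370645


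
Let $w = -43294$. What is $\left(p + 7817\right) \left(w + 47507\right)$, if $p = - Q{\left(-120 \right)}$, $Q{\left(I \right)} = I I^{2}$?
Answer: $7312997021$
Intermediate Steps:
$Q{\left(I \right)} = I^{3}$
$p = 1728000$ ($p = - \left(-120\right)^{3} = \left(-1\right) \left(-1728000\right) = 1728000$)
$\left(p + 7817\right) \left(w + 47507\right) = \left(1728000 + 7817\right) \left(-43294 + 47507\right) = 1735817 \cdot 4213 = 7312997021$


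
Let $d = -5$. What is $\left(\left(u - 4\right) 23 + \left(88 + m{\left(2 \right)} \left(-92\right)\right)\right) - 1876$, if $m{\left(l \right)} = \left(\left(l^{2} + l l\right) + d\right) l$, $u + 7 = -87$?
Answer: $-4594$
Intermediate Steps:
$u = -94$ ($u = -7 - 87 = -94$)
$m{\left(l \right)} = l \left(-5 + 2 l^{2}\right)$ ($m{\left(l \right)} = \left(\left(l^{2} + l l\right) - 5\right) l = \left(\left(l^{2} + l^{2}\right) - 5\right) l = \left(2 l^{2} - 5\right) l = \left(-5 + 2 l^{2}\right) l = l \left(-5 + 2 l^{2}\right)$)
$\left(\left(u - 4\right) 23 + \left(88 + m{\left(2 \right)} \left(-92\right)\right)\right) - 1876 = \left(\left(-94 - 4\right) 23 + \left(88 + 2 \left(-5 + 2 \cdot 2^{2}\right) \left(-92\right)\right)\right) - 1876 = \left(\left(-98\right) 23 + \left(88 + 2 \left(-5 + 2 \cdot 4\right) \left(-92\right)\right)\right) - 1876 = \left(-2254 + \left(88 + 2 \left(-5 + 8\right) \left(-92\right)\right)\right) - 1876 = \left(-2254 + \left(88 + 2 \cdot 3 \left(-92\right)\right)\right) - 1876 = \left(-2254 + \left(88 + 6 \left(-92\right)\right)\right) - 1876 = \left(-2254 + \left(88 - 552\right)\right) - 1876 = \left(-2254 - 464\right) - 1876 = -2718 - 1876 = -4594$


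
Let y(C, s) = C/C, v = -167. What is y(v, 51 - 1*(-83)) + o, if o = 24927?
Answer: 24928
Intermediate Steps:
y(C, s) = 1
y(v, 51 - 1*(-83)) + o = 1 + 24927 = 24928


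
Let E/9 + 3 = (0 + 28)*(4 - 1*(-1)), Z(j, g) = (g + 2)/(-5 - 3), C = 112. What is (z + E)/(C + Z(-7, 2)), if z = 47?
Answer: 2560/223 ≈ 11.480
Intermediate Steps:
Z(j, g) = -¼ - g/8 (Z(j, g) = (2 + g)/(-8) = (2 + g)*(-⅛) = -¼ - g/8)
E = 1233 (E = -27 + 9*((0 + 28)*(4 - 1*(-1))) = -27 + 9*(28*(4 + 1)) = -27 + 9*(28*5) = -27 + 9*140 = -27 + 1260 = 1233)
(z + E)/(C + Z(-7, 2)) = (47 + 1233)/(112 + (-¼ - ⅛*2)) = 1280/(112 + (-¼ - ¼)) = 1280/(112 - ½) = 1280/(223/2) = 1280*(2/223) = 2560/223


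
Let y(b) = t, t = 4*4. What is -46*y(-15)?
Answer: -736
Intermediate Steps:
t = 16
y(b) = 16
-46*y(-15) = -46*16 = -736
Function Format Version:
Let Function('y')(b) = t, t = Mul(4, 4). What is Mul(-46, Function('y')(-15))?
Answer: -736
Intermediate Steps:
t = 16
Function('y')(b) = 16
Mul(-46, Function('y')(-15)) = Mul(-46, 16) = -736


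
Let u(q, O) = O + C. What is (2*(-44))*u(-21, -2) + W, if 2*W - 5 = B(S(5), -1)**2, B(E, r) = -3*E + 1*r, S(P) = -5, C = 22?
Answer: -3319/2 ≈ -1659.5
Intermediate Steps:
B(E, r) = r - 3*E (B(E, r) = -3*E + r = r - 3*E)
u(q, O) = 22 + O (u(q, O) = O + 22 = 22 + O)
W = 201/2 (W = 5/2 + (-1 - 3*(-5))**2/2 = 5/2 + (-1 + 15)**2/2 = 5/2 + (1/2)*14**2 = 5/2 + (1/2)*196 = 5/2 + 98 = 201/2 ≈ 100.50)
(2*(-44))*u(-21, -2) + W = (2*(-44))*(22 - 2) + 201/2 = -88*20 + 201/2 = -1760 + 201/2 = -3319/2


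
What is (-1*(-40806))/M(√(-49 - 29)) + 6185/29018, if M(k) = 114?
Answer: 197468933/551342 ≈ 358.16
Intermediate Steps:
(-1*(-40806))/M(√(-49 - 29)) + 6185/29018 = -1*(-40806)/114 + 6185/29018 = 40806*(1/114) + 6185*(1/29018) = 6801/19 + 6185/29018 = 197468933/551342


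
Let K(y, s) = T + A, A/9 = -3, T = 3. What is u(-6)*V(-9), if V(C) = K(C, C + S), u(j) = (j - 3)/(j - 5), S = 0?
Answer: -216/11 ≈ -19.636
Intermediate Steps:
A = -27 (A = 9*(-3) = -27)
u(j) = (-3 + j)/(-5 + j)
K(y, s) = -24 (K(y, s) = 3 - 27 = -24)
V(C) = -24
u(-6)*V(-9) = ((-3 - 6)/(-5 - 6))*(-24) = (-9/(-11))*(-24) = -1/11*(-9)*(-24) = (9/11)*(-24) = -216/11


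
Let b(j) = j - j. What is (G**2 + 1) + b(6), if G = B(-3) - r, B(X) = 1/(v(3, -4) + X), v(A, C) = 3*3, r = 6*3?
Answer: 11485/36 ≈ 319.03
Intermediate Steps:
r = 18
b(j) = 0
v(A, C) = 9
B(X) = 1/(9 + X)
G = -107/6 (G = 1/(9 - 3) - 1*18 = 1/6 - 18 = -107/6 ≈ -17.833)
(G**2 + 1) + b(6) = ((-107/6)**2 + 1) + 0 = (11449/36 + 1) + 0 = 11485/36 + 0 = 11485/36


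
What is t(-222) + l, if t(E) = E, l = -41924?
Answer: -42146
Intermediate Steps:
t(-222) + l = -222 - 41924 = -42146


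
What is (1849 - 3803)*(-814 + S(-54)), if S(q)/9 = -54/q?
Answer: 1572970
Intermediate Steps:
S(q) = -486/q (S(q) = 9*(-54/q) = -486/q)
(1849 - 3803)*(-814 + S(-54)) = (1849 - 3803)*(-814 - 486/(-54)) = -1954*(-814 - 486*(-1/54)) = -1954*(-814 + 9) = -1954*(-805) = 1572970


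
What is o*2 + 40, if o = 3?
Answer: 46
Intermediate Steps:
o*2 + 40 = 3*2 + 40 = 6 + 40 = 46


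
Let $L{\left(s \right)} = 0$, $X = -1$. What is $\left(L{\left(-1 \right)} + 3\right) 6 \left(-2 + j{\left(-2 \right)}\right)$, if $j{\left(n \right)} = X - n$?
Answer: $-18$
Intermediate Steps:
$j{\left(n \right)} = -1 - n$
$\left(L{\left(-1 \right)} + 3\right) 6 \left(-2 + j{\left(-2 \right)}\right) = \left(0 + 3\right) 6 \left(-2 - -1\right) = 3 \cdot 6 \left(-2 + \left(-1 + 2\right)\right) = 18 \left(-2 + 1\right) = 18 \left(-1\right) = -18$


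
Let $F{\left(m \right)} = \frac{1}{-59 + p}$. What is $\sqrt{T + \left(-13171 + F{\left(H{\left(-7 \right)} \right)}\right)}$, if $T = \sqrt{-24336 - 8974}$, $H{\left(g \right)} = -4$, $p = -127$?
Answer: $\frac{\sqrt{-455664102 + 34596 i \sqrt{33310}}}{186} \approx 0.79513 + 114.77 i$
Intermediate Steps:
$T = i \sqrt{33310}$ ($T = \sqrt{-33310} = i \sqrt{33310} \approx 182.51 i$)
$F{\left(m \right)} = - \frac{1}{186}$ ($F{\left(m \right)} = \frac{1}{-59 - 127} = \frac{1}{-186} = - \frac{1}{186}$)
$\sqrt{T + \left(-13171 + F{\left(H{\left(-7 \right)} \right)}\right)} = \sqrt{i \sqrt{33310} - \frac{2449807}{186}} = \sqrt{- \frac{2449807}{186} + i \sqrt{33310}}$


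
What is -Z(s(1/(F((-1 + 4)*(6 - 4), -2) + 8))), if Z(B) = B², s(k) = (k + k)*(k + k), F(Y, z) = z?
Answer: -1/81 ≈ -0.012346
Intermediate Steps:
s(k) = 4*k² (s(k) = (2*k)*(2*k) = 4*k²)
-Z(s(1/(F((-1 + 4)*(6 - 4), -2) + 8))) = -(4*(1/(-2 + 8))²)² = -(4*(1/6)²)² = -(4*(⅙)²)² = -(4*(1/36))² = -(⅑)² = -1*1/81 = -1/81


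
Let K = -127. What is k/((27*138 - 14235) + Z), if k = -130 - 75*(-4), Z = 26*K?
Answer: -170/13811 ≈ -0.012309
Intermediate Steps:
Z = -3302 (Z = 26*(-127) = -3302)
k = 170 (k = -130 + 300 = 170)
k/((27*138 - 14235) + Z) = 170/((27*138 - 14235) - 3302) = 170/((3726 - 14235) - 3302) = 170/(-10509 - 3302) = 170/(-13811) = 170*(-1/13811) = -170/13811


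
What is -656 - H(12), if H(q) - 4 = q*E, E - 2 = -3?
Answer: -648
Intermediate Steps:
E = -1 (E = 2 - 3 = -1)
H(q) = 4 - q (H(q) = 4 + q*(-1) = 4 - q)
-656 - H(12) = -656 - (4 - 1*12) = -656 - (4 - 12) = -656 - 1*(-8) = -656 + 8 = -648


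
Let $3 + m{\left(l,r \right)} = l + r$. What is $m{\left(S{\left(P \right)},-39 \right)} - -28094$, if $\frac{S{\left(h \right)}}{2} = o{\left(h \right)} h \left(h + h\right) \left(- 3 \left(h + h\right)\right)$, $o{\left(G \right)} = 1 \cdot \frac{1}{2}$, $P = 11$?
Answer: $12080$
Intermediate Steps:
$o{\left(G \right)} = \frac{1}{2}$ ($o{\left(G \right)} = 1 \cdot \frac{1}{2} = \frac{1}{2}$)
$S{\left(h \right)} = - 12 h^{3}$ ($S{\left(h \right)} = 2 \frac{h \left(h + h\right)}{2} \left(- 3 \left(h + h\right)\right) = 2 \frac{h 2 h}{2} \left(- 3 \cdot 2 h\right) = 2 \frac{2 h^{2}}{2} \left(- 6 h\right) = 2 h^{2} \left(- 6 h\right) = 2 \left(- 6 h^{3}\right) = - 12 h^{3}$)
$m{\left(l,r \right)} = -3 + l + r$ ($m{\left(l,r \right)} = -3 + \left(l + r\right) = -3 + l + r$)
$m{\left(S{\left(P \right)},-39 \right)} - -28094 = \left(-3 - 12 \cdot 11^{3} - 39\right) - -28094 = \left(-3 - 15972 - 39\right) + 28094 = -16014 + 28094 = 12080$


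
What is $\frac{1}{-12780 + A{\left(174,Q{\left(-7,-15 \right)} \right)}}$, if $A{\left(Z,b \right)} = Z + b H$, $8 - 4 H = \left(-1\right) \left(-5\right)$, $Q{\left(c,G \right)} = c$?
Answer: $- \frac{4}{50445} \approx -7.9294 \cdot 10^{-5}$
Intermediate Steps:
$H = \frac{3}{4}$ ($H = 2 - \frac{\left(-1\right) \left(-5\right)}{4} = 2 - \frac{5}{4} = \frac{3}{4} \approx 0.75$)
$A{\left(Z,b \right)} = Z + \frac{3 b}{4}$ ($A{\left(Z,b \right)} = Z + b \frac{3}{4} = Z + \frac{3 b}{4}$)
$\frac{1}{-12780 + A{\left(174,Q{\left(-7,-15 \right)} \right)}} = \frac{1}{-12780 + \left(174 + \frac{3}{4} \left(-7\right)\right)} = \frac{1}{-12780 + \left(174 - \frac{21}{4}\right)} = \frac{1}{-12780 + \frac{675}{4}} = \frac{1}{- \frac{50445}{4}} = - \frac{4}{50445}$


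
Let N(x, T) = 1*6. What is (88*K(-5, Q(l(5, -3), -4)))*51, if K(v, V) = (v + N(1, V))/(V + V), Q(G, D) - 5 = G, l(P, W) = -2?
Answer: 748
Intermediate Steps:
N(x, T) = 6
Q(G, D) = 5 + G
K(v, V) = (6 + v)/(2*V) (K(v, V) = (v + 6)/(V + V) = (6 + v)/((2*V)) = (6 + v)*(1/(2*V)) = (6 + v)/(2*V))
(88*K(-5, Q(l(5, -3), -4)))*51 = (88*((6 - 5)/(2*(5 - 2))))*51 = (88*((1/2)*1/3))*51 = (88*((1/2)*(1/3)*1))*51 = (88*(1/6))*51 = (44/3)*51 = 748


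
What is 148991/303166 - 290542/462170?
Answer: -9611642751/70057115110 ≈ -0.13720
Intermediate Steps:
148991/303166 - 290542/462170 = 148991*(1/303166) - 290542*1/462170 = 148991/303166 - 145271/231085 = -9611642751/70057115110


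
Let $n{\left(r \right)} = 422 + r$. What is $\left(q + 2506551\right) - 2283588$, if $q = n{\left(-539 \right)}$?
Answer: $222846$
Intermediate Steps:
$q = -117$ ($q = 422 - 539 = -117$)
$\left(q + 2506551\right) - 2283588 = \left(-117 + 2506551\right) - 2283588 = 2506434 - 2283588 = 222846$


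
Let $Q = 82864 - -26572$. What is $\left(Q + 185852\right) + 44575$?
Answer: $339863$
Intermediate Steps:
$Q = 109436$ ($Q = 82864 + 26572 = 109436$)
$\left(Q + 185852\right) + 44575 = \left(109436 + 185852\right) + 44575 = 295288 + 44575 = 339863$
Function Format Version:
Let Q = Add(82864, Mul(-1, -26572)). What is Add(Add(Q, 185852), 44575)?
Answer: 339863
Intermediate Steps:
Q = 109436 (Q = Add(82864, 26572) = 109436)
Add(Add(Q, 185852), 44575) = Add(Add(109436, 185852), 44575) = Add(295288, 44575) = 339863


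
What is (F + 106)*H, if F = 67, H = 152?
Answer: 26296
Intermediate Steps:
(F + 106)*H = (67 + 106)*152 = 173*152 = 26296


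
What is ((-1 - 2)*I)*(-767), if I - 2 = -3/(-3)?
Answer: 6903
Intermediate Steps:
I = 3 (I = 2 - 3/(-3) = 2 - 3*(-1/3) = 2 + 1 = 3)
((-1 - 2)*I)*(-767) = ((-1 - 2)*3)*(-767) = -3*3*(-767) = -9*(-767) = 6903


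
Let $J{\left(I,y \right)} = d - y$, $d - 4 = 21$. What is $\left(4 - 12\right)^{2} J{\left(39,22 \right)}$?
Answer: $192$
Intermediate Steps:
$d = 25$ ($d = 4 + 21 = 25$)
$J{\left(I,y \right)} = 25 - y$
$\left(4 - 12\right)^{2} J{\left(39,22 \right)} = \left(4 - 12\right)^{2} \left(25 - 22\right) = \left(-8\right)^{2} \left(25 - 22\right) = 64 \cdot 3 = 192$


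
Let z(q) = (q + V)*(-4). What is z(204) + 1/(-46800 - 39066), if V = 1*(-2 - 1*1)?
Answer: -69036265/85866 ≈ -804.00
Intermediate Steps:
V = -3 (V = 1*(-2 - 1) = 1*(-3) = -3)
z(q) = 12 - 4*q (z(q) = (q - 3)*(-4) = (-3 + q)*(-4) = 12 - 4*q)
z(204) + 1/(-46800 - 39066) = (12 - 4*204) + 1/(-46800 - 39066) = (12 - 816) + 1/(-85866) = -804 - 1/85866 = -69036265/85866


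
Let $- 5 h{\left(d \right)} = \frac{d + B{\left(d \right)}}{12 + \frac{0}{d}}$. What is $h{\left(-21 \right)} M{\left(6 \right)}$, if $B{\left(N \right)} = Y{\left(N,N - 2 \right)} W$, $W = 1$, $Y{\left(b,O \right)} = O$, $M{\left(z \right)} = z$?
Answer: $\frac{22}{5} \approx 4.4$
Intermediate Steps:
$B{\left(N \right)} = -2 + N$ ($B{\left(N \right)} = \left(N - 2\right) 1 = \left(-2 + N\right) 1 = -2 + N$)
$h{\left(d \right)} = \frac{1}{30} - \frac{d}{30}$ ($h{\left(d \right)} = - \frac{\left(d + \left(-2 + d\right)\right) \frac{1}{12 + \frac{0}{d}}}{5} = - \frac{\left(-2 + 2 d\right) \frac{1}{12 + 0}}{5} = - \frac{\left(-2 + 2 d\right) \frac{1}{12}}{5} = - \frac{- \frac{1}{6} + \frac{d}{6}}{5} = \frac{1}{30} - \frac{d}{30}$)
$h{\left(-21 \right)} M{\left(6 \right)} = \left(\frac{1}{30} - - \frac{7}{10}\right) 6 = \left(\frac{1}{30} + \frac{7}{10}\right) 6 = \frac{11}{15} \cdot 6 = \frac{22}{5}$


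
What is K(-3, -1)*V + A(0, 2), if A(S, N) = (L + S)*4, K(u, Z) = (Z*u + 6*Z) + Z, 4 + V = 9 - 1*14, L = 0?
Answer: 36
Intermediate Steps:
V = -9 (V = -4 + (9 - 1*14) = -4 + (9 - 14) = -4 - 5 = -9)
K(u, Z) = 7*Z + Z*u (K(u, Z) = (6*Z + Z*u) + Z = 7*Z + Z*u)
A(S, N) = 4*S (A(S, N) = (0 + S)*4 = S*4 = 4*S)
K(-3, -1)*V + A(0, 2) = -(7 - 3)*(-9) + 4*0 = -1*4*(-9) + 0 = -4*(-9) + 0 = 36 + 0 = 36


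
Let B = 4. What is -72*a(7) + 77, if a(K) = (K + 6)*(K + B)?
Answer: -10219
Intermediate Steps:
a(K) = (4 + K)*(6 + K) (a(K) = (K + 6)*(K + 4) = (6 + K)*(4 + K) = (4 + K)*(6 + K))
-72*a(7) + 77 = -72*(24 + 7**2 + 10*7) + 77 = -72*(24 + 49 + 70) + 77 = -72*143 + 77 = -10296 + 77 = -10219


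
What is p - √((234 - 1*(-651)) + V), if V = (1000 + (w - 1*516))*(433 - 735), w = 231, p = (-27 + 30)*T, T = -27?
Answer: -81 - I*√215045 ≈ -81.0 - 463.73*I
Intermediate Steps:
p = -81 (p = (-27 + 30)*(-27) = 3*(-27) = -81)
V = -215930 (V = (1000 + (231 - 1*516))*(433 - 735) = (1000 + (231 - 516))*(-302) = (1000 - 285)*(-302) = 715*(-302) = -215930)
p - √((234 - 1*(-651)) + V) = -81 - √((234 - 1*(-651)) - 215930) = -81 - √((234 + 651) - 215930) = -81 - √(885 - 215930) = -81 - √(-215045) = -81 - I*√215045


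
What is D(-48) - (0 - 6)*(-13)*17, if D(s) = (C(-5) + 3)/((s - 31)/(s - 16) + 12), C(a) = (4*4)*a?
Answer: -14650/11 ≈ -1331.8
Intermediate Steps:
C(a) = 16*a
D(s) = -77/(12 + (-31 + s)/(-16 + s)) (D(s) = (16*(-5) + 3)/((s - 31)/(s - 16) + 12) = (-80 + 3)/((-31 + s)/(-16 + s) + 12) = -77/((-31 + s)/(-16 + s) + 12) = -77/(12 + (-31 + s)/(-16 + s)))
D(-48) - (0 - 6)*(-13)*17 = 77*(16 - 1*(-48))/(-223 + 13*(-48)) - (0 - 6)*(-13)*17 = 77*(16 + 48)/(-223 - 624) - (-6*(-13))*17 = 77*64/(-847) - 78*17 = 77*(-1/847)*64 - 1*1326 = -64/11 - 1326 = -14650/11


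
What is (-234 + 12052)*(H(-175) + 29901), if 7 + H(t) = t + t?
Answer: 349150992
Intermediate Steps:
H(t) = -7 + 2*t (H(t) = -7 + (t + t) = -7 + 2*t)
(-234 + 12052)*(H(-175) + 29901) = (-234 + 12052)*((-7 + 2*(-175)) + 29901) = 11818*((-7 - 350) + 29901) = 11818*(-357 + 29901) = 11818*29544 = 349150992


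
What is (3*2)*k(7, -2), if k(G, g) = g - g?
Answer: 0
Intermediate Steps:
k(G, g) = 0
(3*2)*k(7, -2) = (3*2)*0 = 6*0 = 0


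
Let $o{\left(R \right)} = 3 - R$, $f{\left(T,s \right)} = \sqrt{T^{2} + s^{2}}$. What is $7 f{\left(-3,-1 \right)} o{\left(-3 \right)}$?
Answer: $42 \sqrt{10} \approx 132.82$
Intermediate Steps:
$7 f{\left(-3,-1 \right)} o{\left(-3 \right)} = 7 \sqrt{\left(-3\right)^{2} + \left(-1\right)^{2}} \left(3 - -3\right) = 7 \sqrt{9 + 1} \left(3 + 3\right) = 7 \sqrt{10} \cdot 6 = 42 \sqrt{10}$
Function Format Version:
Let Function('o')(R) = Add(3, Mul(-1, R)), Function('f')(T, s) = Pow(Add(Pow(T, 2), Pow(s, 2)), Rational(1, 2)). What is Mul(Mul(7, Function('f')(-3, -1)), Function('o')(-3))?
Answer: Mul(42, Pow(10, Rational(1, 2))) ≈ 132.82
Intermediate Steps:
Mul(Mul(7, Function('f')(-3, -1)), Function('o')(-3)) = Mul(Mul(7, Pow(Add(Pow(-3, 2), Pow(-1, 2)), Rational(1, 2))), Add(3, Mul(-1, -3))) = Mul(Mul(7, Pow(Add(9, 1), Rational(1, 2))), Add(3, 3)) = Mul(Mul(7, Pow(10, Rational(1, 2))), 6) = Mul(42, Pow(10, Rational(1, 2)))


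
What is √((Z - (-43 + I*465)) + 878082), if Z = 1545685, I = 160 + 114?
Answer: 20*√5741 ≈ 1515.4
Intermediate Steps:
I = 274
√((Z - (-43 + I*465)) + 878082) = √((1545685 - (-43 + 274*465)) + 878082) = √((1545685 - (-43 + 127410)) + 878082) = √((1545685 - 1*127367) + 878082) = √((1545685 - 127367) + 878082) = √(1418318 + 878082) = √2296400 = 20*√5741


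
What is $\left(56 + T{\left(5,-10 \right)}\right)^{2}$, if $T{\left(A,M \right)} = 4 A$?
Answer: $5776$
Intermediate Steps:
$\left(56 + T{\left(5,-10 \right)}\right)^{2} = \left(56 + 4 \cdot 5\right)^{2} = \left(56 + 20\right)^{2} = 76^{2} = 5776$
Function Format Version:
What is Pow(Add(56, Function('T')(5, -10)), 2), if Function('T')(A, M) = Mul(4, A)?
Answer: 5776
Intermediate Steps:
Pow(Add(56, Function('T')(5, -10)), 2) = Pow(Add(56, Mul(4, 5)), 2) = Pow(Add(56, 20), 2) = Pow(76, 2) = 5776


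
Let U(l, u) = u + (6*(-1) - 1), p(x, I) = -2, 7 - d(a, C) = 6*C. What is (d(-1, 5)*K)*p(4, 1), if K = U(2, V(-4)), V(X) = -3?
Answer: -460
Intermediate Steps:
d(a, C) = 7 - 6*C
U(l, u) = -7 + u (U(l, u) = u + (-6 - 1) = u - 7 = -7 + u)
K = -10 (K = -7 - 3 = -10)
(d(-1, 5)*K)*p(4, 1) = ((7 - 6*5)*(-10))*(-2) = ((7 - 30)*(-10))*(-2) = -23*(-10)*(-2) = 230*(-2) = -460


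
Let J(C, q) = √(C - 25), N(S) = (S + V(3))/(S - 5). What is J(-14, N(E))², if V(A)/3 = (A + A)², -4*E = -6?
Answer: -39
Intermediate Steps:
E = 3/2 (E = -¼*(-6) = 3/2 ≈ 1.5000)
V(A) = 12*A² (V(A) = 3*(A + A)² = 3*(2*A)² = 3*(4*A²) = 12*A²)
N(S) = (108 + S)/(-5 + S) (N(S) = (S + 12*3²)/(S - 5) = (S + 12*9)/(-5 + S) = (S + 108)/(-5 + S) = (108 + S)/(-5 + S))
J(C, q) = √(-25 + C)
J(-14, N(E))² = (√(-25 - 14))² = (√(-39))² = (I*√39)² = -39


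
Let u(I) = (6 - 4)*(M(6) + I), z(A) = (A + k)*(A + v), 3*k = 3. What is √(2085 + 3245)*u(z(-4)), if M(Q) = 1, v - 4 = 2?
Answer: -10*√5330 ≈ -730.07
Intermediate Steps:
k = 1 (k = (⅓)*3 = 1)
v = 6 (v = 4 + 2 = 6)
z(A) = (1 + A)*(6 + A) (z(A) = (A + 1)*(A + 6) = (1 + A)*(6 + A))
u(I) = 2 + 2*I (u(I) = (6 - 4)*(1 + I) = 2*(1 + I) = 2 + 2*I)
√(2085 + 3245)*u(z(-4)) = √(2085 + 3245)*(2 + 2*(6 + (-4)² + 7*(-4))) = √5330*(2 + 2*(6 + 16 - 28)) = √5330*(2 + 2*(-6)) = √5330*(2 - 12) = √5330*(-10) = -10*√5330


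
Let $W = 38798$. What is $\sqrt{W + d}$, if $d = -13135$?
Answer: $\sqrt{25663} \approx 160.2$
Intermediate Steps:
$\sqrt{W + d} = \sqrt{38798 - 13135} = \sqrt{25663}$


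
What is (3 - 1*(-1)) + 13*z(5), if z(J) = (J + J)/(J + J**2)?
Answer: 25/3 ≈ 8.3333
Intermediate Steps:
z(J) = 2*J/(J + J**2) (z(J) = (2*J)/(J + J**2) = 2*J/(J + J**2))
(3 - 1*(-1)) + 13*z(5) = (3 - 1*(-1)) + 13*(2/(1 + 5)) = (3 + 1) + 13*(2/6) = 4 + 13*(2*(1/6)) = 4 + 13*(1/3) = 4 + 13/3 = 25/3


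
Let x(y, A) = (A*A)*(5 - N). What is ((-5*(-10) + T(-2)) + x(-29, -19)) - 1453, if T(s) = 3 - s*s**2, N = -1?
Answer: 774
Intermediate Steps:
x(y, A) = 6*A**2 (x(y, A) = (A*A)*(5 - 1*(-1)) = A**2*(5 + 1) = A**2*6 = 6*A**2)
T(s) = 3 - s**3
((-5*(-10) + T(-2)) + x(-29, -19)) - 1453 = ((-5*(-10) + (3 - 1*(-2)**3)) + 6*(-19)**2) - 1453 = ((50 + (3 - 1*(-8))) + 6*361) - 1453 = ((50 + (3 + 8)) + 2166) - 1453 = ((50 + 11) + 2166) - 1453 = (61 + 2166) - 1453 = 2227 - 1453 = 774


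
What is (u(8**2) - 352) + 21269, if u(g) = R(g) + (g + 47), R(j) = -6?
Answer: 21022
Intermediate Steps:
u(g) = 41 + g (u(g) = -6 + (g + 47) = -6 + (47 + g) = 41 + g)
(u(8**2) - 352) + 21269 = ((41 + 8**2) - 352) + 21269 = ((41 + 64) - 352) + 21269 = (105 - 352) + 21269 = -247 + 21269 = 21022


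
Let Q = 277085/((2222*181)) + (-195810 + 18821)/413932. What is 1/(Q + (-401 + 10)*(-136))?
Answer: 83237999812/4426285634282023 ≈ 1.8805e-5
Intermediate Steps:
Q = 21756279111/83237999812 (Q = 277085/402182 - 176989*1/413932 = 277085*(1/402182) - 176989/413932 = 277085/402182 - 176989/413932 = 21756279111/83237999812 ≈ 0.26137)
1/(Q + (-401 + 10)*(-136)) = 1/(21756279111/83237999812 + (-401 + 10)*(-136)) = 1/(21756279111/83237999812 - 391*(-136)) = 1/(21756279111/83237999812 + 53176) = 1/(4426285634282023/83237999812) = 83237999812/4426285634282023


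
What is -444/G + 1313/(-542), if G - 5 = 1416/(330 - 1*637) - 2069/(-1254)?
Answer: -93674114761/425149678 ≈ -220.33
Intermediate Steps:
G = 784409/384978 (G = 5 + (1416/(330 - 1*637) - 2069/(-1254)) = 5 + (1416/(330 - 637) - 2069*(-1/1254)) = 5 + (1416/(-307) + 2069/1254) = 5 + (1416*(-1/307) + 2069/1254) = 5 + (-1416/307 + 2069/1254) = 5 - 1140481/384978 = 784409/384978 ≈ 2.0375)
-444/G + 1313/(-542) = -444/784409/384978 + 1313/(-542) = -444*384978/784409 + 1313*(-1/542) = -170930232/784409 - 1313/542 = -93674114761/425149678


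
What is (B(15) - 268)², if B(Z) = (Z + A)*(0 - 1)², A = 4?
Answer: 62001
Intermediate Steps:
B(Z) = 4 + Z (B(Z) = (Z + 4)*(0 - 1)² = (4 + Z)*(-1)² = (4 + Z)*1 = 4 + Z)
(B(15) - 268)² = ((4 + 15) - 268)² = (19 - 268)² = (-249)² = 62001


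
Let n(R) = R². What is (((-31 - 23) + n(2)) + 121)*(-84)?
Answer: -5964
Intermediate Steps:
(((-31 - 23) + n(2)) + 121)*(-84) = (((-31 - 23) + 2²) + 121)*(-84) = ((-54 + 4) + 121)*(-84) = (-50 + 121)*(-84) = 71*(-84) = -5964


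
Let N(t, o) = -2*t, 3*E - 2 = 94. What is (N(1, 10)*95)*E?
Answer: -6080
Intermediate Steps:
E = 32 (E = ⅔ + (⅓)*94 = ⅔ + 94/3 = 32)
(N(1, 10)*95)*E = (-2*1*95)*32 = -2*95*32 = -190*32 = -6080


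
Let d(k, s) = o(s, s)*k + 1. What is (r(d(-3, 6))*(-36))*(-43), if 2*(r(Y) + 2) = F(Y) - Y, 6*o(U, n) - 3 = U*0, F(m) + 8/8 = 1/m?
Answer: -5031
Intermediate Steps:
F(m) = -1 + 1/m
o(U, n) = 1/2 (o(U, n) = 1/2 + (U*0)/6 = 1/2 + (1/6)*0 = 1/2 + 0 = 1/2)
d(k, s) = 1 + k/2 (d(k, s) = k/2 + 1 = 1 + k/2)
r(Y) = -2 - Y/2 + (1 - Y)/(2*Y) (r(Y) = -2 + ((1 - Y)/Y - Y)/2 = -2 + (-Y + (1 - Y)/Y)/2 = -2 + (-Y/2 + (1 - Y)/(2*Y)) = -2 - Y/2 + (1 - Y)/(2*Y))
(r(d(-3, 6))*(-36))*(-43) = (((1 - (1 + (1/2)*(-3))**2 - 5*(1 + (1/2)*(-3)))/(2*(1 + (1/2)*(-3))))*(-36))*(-43) = (((1 - (1 - 3/2)**2 - 5*(1 - 3/2))/(2*(1 - 3/2)))*(-36))*(-43) = (((1 - (-1/2)**2 - 5*(-1/2))/(2*(-1/2)))*(-36))*(-43) = (((1/2)*(-2)*(1 - 1*1/4 + 5/2))*(-36))*(-43) = (((1/2)*(-2)*(1 - 1/4 + 5/2))*(-36))*(-43) = (((1/2)*(-2)*(13/4))*(-36))*(-43) = -13/4*(-36)*(-43) = 117*(-43) = -5031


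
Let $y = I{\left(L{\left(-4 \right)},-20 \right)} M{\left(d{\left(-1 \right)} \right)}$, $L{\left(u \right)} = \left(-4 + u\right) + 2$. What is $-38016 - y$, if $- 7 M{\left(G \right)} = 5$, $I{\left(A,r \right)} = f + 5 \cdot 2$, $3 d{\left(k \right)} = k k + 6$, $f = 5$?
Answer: $- \frac{266037}{7} \approx -38005.0$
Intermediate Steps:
$d{\left(k \right)} = 2 + \frac{k^{2}}{3}$ ($d{\left(k \right)} = \frac{k k + 6}{3} = \frac{k^{2} + 6}{3} = \frac{6 + k^{2}}{3} = 2 + \frac{k^{2}}{3}$)
$L{\left(u \right)} = -2 + u$
$I{\left(A,r \right)} = 15$ ($I{\left(A,r \right)} = 5 + 5 \cdot 2 = 5 + 10 = 15$)
$M{\left(G \right)} = - \frac{5}{7}$ ($M{\left(G \right)} = \left(- \frac{1}{7}\right) 5 = - \frac{5}{7}$)
$y = - \frac{75}{7}$ ($y = 15 \left(- \frac{5}{7}\right) = - \frac{75}{7} \approx -10.714$)
$-38016 - y = -38016 - - \frac{75}{7} = -38016 + \frac{75}{7} = - \frac{266037}{7}$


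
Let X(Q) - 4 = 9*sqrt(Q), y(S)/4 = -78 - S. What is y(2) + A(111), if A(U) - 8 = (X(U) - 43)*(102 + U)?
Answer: -8619 + 1917*sqrt(111) ≈ 11578.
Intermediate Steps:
y(S) = -312 - 4*S (y(S) = 4*(-78 - S) = -312 - 4*S)
X(Q) = 4 + 9*sqrt(Q)
A(U) = 8 + (-39 + 9*sqrt(U))*(102 + U) (A(U) = 8 + ((4 + 9*sqrt(U)) - 43)*(102 + U) = 8 + (-39 + 9*sqrt(U))*(102 + U))
y(2) + A(111) = (-312 - 4*2) + (-3970 - 39*111 + 9*111**(3/2) + 918*sqrt(111)) = (-312 - 8) + (-3970 - 4329 + 9*(111*sqrt(111)) + 918*sqrt(111)) = -320 + (-3970 - 4329 + 999*sqrt(111) + 918*sqrt(111)) = -320 + (-8299 + 1917*sqrt(111)) = -8619 + 1917*sqrt(111)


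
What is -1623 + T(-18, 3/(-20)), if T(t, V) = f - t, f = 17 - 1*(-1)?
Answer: -1587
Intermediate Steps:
f = 18 (f = 17 + 1 = 18)
T(t, V) = 18 - t
-1623 + T(-18, 3/(-20)) = -1623 + (18 - 1*(-18)) = -1623 + (18 + 18) = -1623 + 36 = -1587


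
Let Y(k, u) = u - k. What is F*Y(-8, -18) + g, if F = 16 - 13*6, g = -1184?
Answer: -564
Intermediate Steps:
F = -62 (F = 16 - 78 = -62)
F*Y(-8, -18) + g = -62*(-18 - 1*(-8)) - 1184 = -62*(-18 + 8) - 1184 = -62*(-10) - 1184 = 620 - 1184 = -564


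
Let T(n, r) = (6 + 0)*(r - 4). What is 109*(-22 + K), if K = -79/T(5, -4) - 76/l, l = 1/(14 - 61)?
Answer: 18582211/48 ≈ 3.8713e+5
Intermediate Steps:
T(n, r) = -24 + 6*r (T(n, r) = 6*(-4 + r) = -24 + 6*r)
l = -1/47 (l = 1/(-47) = -1/47 ≈ -0.021277)
K = 171535/48 (K = -79/(-24 + 6*(-4)) - 76/(-1/47) = -79/(-24 - 24) - 76*(-47) = -79/(-48) + 3572 = -79*(-1/48) + 3572 = 79/48 + 3572 = 171535/48 ≈ 3573.6)
109*(-22 + K) = 109*(-22 + 171535/48) = 109*(170479/48) = 18582211/48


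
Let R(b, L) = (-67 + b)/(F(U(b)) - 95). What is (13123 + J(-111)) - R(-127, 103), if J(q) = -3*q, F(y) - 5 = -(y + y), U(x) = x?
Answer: 1103489/82 ≈ 13457.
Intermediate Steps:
F(y) = 5 - 2*y (F(y) = 5 - (y + y) = 5 - 2*y)
R(b, L) = (-67 + b)/(-90 - 2*b) (R(b, L) = (-67 + b)/((5 - 2*b) - 95) = (-67 + b)/(-90 - 2*b))
(13123 + J(-111)) - R(-127, 103) = (13123 - 3*(-111)) - (67 - 1*(-127))/(2*(45 - 127)) = (13123 + 333) - (67 + 127)/(2*(-82)) = 13456 - (-1)*194/(2*82) = 13456 - 1*(-97/82) = 13456 + 97/82 = 1103489/82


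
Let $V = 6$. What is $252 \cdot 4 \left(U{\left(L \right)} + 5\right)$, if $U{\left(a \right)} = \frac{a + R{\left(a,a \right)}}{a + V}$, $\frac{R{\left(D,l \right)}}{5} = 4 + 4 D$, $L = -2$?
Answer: $-504$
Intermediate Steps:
$R{\left(D,l \right)} = 20 + 20 D$ ($R{\left(D,l \right)} = 5 \left(4 + 4 D\right) = 20 + 20 D$)
$U{\left(a \right)} = \frac{20 + 21 a}{6 + a}$ ($U{\left(a \right)} = \frac{a + \left(20 + 20 a\right)}{a + 6} = \frac{20 + 21 a}{6 + a}$)
$252 \cdot 4 \left(U{\left(L \right)} + 5\right) = 252 \cdot 4 \left(\frac{20 + 21 \left(-2\right)}{6 - 2} + 5\right) = 252 \cdot 4 \left(\frac{20 - 42}{4} + 5\right) = 252 \cdot 4 \left(\frac{1}{4} \left(-22\right) + 5\right) = 252 \cdot 4 \left(- \frac{11}{2} + 5\right) = 252 \cdot 4 \left(- \frac{1}{2}\right) = 252 \left(-2\right) = -504$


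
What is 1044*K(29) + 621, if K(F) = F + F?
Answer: 61173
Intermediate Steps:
K(F) = 2*F
1044*K(29) + 621 = 1044*(2*29) + 621 = 1044*58 + 621 = 60552 + 621 = 61173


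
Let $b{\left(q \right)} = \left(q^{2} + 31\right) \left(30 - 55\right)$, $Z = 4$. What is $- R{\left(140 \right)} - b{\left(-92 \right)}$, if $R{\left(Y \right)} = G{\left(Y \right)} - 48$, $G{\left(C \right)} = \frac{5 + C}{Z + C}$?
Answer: $\frac{30588767}{144} \approx 2.1242 \cdot 10^{5}$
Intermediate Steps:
$G{\left(C \right)} = \frac{5 + C}{4 + C}$
$R{\left(Y \right)} = -48 + \frac{5 + Y}{4 + Y}$ ($R{\left(Y \right)} = \frac{5 + Y}{4 + Y} - 48 = -48 + \frac{5 + Y}{4 + Y}$)
$b{\left(q \right)} = -775 - 25 q^{2}$ ($b{\left(q \right)} = \left(31 + q^{2}\right) \left(-25\right) = -775 - 25 q^{2}$)
$- R{\left(140 \right)} - b{\left(-92 \right)} = - \frac{-187 - 6580}{4 + 140} - \left(-775 - 25 \left(-92\right)^{2}\right) = - \frac{-187 - 6580}{144} - \left(-775 - 211600\right) = - \frac{-6767}{144} - \left(-775 - 211600\right) = \left(-1\right) \left(- \frac{6767}{144}\right) - -212375 = \frac{6767}{144} + 212375 = \frac{30588767}{144}$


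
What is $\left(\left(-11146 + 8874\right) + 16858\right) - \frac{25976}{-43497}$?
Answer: $\frac{634473218}{43497} \approx 14587.0$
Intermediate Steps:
$\left(\left(-11146 + 8874\right) + 16858\right) - \frac{25976}{-43497} = \left(-2272 + 16858\right) - - \frac{25976}{43497} = 14586 + \frac{25976}{43497} = \frac{634473218}{43497}$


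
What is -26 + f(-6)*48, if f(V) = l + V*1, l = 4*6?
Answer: 838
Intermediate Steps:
l = 24
f(V) = 24 + V (f(V) = 24 + V*1 = 24 + V)
-26 + f(-6)*48 = -26 + (24 - 6)*48 = -26 + 18*48 = -26 + 864 = 838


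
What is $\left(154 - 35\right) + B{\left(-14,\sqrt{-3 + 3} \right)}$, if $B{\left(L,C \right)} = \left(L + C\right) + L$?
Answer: $91$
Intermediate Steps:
$B{\left(L,C \right)} = C + 2 L$ ($B{\left(L,C \right)} = \left(C + L\right) + L = C + 2 L$)
$\left(154 - 35\right) + B{\left(-14,\sqrt{-3 + 3} \right)} = \left(154 - 35\right) + \left(\sqrt{-3 + 3} + 2 \left(-14\right)\right) = 119 - \left(28 - \sqrt{0}\right) = 119 + \left(0 - 28\right) = 119 - 28 = 91$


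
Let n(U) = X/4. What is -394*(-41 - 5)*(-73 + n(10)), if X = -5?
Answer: -1345707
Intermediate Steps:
n(U) = -5/4
-394*(-41 - 5)*(-73 + n(10)) = -394*(-41 - 5)*(-73 - 5/4) = -(-18124)*(-297)/4 = -394*6831/2 = -1345707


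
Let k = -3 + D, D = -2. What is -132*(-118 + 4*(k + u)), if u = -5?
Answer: 20856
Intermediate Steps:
k = -5 (k = -3 - 2 = -5)
-132*(-118 + 4*(k + u)) = -132*(-118 + 4*(-5 - 5)) = -132*(-118 + 4*(-10)) = -132*(-118 - 40) = -132*(-158) = 20856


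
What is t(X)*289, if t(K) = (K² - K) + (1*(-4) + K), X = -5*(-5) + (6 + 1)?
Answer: 294780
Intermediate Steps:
X = 32 (X = 25 + 7 = 32)
t(K) = -4 + K² (t(K) = (K² - K) + (-4 + K) = -4 + K²)
t(X)*289 = (-4 + 32²)*289 = (-4 + 1024)*289 = 1020*289 = 294780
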